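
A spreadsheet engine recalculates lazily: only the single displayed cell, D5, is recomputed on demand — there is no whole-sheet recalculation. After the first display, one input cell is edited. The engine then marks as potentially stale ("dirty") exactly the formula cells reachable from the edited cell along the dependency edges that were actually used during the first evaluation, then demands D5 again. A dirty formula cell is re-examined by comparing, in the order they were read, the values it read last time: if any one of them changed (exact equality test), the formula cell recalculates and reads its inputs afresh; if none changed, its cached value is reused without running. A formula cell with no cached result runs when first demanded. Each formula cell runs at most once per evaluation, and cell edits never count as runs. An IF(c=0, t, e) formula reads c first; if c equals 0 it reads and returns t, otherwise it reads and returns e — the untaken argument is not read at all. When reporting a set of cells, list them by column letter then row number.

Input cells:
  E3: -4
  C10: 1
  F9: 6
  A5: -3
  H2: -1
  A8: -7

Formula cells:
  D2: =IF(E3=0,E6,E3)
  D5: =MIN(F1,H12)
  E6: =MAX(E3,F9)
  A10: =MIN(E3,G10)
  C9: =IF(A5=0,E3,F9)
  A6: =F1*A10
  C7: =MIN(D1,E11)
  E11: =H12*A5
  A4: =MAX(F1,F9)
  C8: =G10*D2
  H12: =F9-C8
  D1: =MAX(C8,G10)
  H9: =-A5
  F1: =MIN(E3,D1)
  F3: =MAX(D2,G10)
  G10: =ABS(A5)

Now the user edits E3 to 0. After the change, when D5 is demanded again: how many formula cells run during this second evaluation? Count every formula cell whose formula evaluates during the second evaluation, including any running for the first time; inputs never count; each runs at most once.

Formula cells that run: C8, D1, D2, D5, E6, F1, H12 — 7 in total.
Key observation: a condition flipped, so demand reaches new nodes — E6 runs for the first time.

First evaluation (everything demanded from the output):
  D2 = IF(E3=0: E3=-4 -> else branch E3) = -4
  G10 = ABS(-3) = 3
  C8 = 3 * -4 = -12
  D1 = MAX(-12, 3) = 3
  F1 = MIN(-4, 3) = -4
  H12 = 6 - -12 = 18
  D5 = MIN(-4, 18) = -4

Propagation after the edit:
  E6: demanded for the first time — runs, produces 6.
  D2: runs — E3 -4->0; E3 -4->0; result 6.
  C8: runs — D2 -4->6; result 18.
  D1: runs — C8 -12->18; result 18.
  F1: runs — E3 -4->0; D1 3->18; result 0.
  H12: runs — C8 -12->18; result -12.
  D5: runs — F1 -4->0; H12 18->-12; result -12.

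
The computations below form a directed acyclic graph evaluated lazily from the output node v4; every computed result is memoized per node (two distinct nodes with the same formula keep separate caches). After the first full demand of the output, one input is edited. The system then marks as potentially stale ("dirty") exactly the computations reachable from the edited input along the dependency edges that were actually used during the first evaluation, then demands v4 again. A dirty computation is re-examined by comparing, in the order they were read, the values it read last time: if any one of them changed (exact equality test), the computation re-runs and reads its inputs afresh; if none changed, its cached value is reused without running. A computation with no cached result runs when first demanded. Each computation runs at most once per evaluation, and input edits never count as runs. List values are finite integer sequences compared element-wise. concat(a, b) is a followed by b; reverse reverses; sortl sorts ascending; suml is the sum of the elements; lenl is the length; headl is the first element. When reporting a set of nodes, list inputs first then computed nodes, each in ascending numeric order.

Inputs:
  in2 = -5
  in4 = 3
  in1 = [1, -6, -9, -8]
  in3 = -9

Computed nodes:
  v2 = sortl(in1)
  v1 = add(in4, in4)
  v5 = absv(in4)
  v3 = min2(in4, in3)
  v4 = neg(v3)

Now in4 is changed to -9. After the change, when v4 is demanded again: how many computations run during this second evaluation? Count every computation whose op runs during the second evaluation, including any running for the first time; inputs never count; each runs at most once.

1 computations run: v3.
Note the absorption at v3: it re-runs yet its value is the same, leaving the output's value untouched.

First demand of the output computes:
  v3 = min2(3, -9) = -9
  v4 = neg(-9) = 9

After the edit, cleaning proceeds:
  v3: a read changed (in4 3->-9) — executes, giving -9 — identical to its old value.
  v4: dirty, but its reads are unchanged (v3 unchanged); cached 9 stands.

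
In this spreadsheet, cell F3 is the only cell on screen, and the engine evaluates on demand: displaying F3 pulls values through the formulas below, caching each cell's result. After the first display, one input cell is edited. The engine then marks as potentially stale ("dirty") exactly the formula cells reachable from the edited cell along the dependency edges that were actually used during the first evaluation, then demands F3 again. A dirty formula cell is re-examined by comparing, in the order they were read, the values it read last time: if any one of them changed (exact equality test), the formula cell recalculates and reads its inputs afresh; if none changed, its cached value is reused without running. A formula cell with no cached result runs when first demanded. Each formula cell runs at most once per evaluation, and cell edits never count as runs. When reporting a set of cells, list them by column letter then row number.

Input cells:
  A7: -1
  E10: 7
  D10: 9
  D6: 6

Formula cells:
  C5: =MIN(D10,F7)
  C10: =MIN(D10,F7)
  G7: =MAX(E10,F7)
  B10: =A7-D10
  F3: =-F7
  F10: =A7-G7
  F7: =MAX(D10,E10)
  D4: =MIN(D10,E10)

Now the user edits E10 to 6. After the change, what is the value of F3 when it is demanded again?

F3 now evaluates to -9.
The important point: F7 recomputes to an identical value, and the output ends up unchanged.

Initial pass — values computed on the first demand:
  F7 = MAX(9, 7) = 9
  F3 = -(9) = -9

Second demand — change propagation:
  F7: re-runs because E10 7->6; new result 9 (unchanged).
  F3: re-examined; everything it read last time is the same (F7 unchanged) — cache -9 kept, no run.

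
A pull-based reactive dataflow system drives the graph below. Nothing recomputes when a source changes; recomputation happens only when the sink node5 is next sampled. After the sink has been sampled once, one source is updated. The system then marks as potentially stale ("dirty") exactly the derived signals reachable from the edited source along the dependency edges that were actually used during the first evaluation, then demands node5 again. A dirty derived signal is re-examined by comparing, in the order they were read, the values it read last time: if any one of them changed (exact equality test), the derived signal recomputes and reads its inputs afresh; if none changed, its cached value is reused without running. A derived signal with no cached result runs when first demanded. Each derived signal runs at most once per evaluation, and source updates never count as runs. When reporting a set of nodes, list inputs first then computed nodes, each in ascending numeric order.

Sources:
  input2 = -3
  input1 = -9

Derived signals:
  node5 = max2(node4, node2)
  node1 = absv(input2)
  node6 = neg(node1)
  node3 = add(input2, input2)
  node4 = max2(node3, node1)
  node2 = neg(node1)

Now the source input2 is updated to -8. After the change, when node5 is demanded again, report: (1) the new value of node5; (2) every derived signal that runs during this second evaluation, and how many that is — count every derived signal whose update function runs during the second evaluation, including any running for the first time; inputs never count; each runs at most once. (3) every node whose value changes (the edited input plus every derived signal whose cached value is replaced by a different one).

First evaluation (everything demanded from the output):
  node1 = absv(-3) = 3
  node2 = neg(3) = -3
  node3 = add(-3, -3) = -6
  node4 = max2(-6, 3) = 3
  node5 = max2(3, -3) = 3

Propagation after the edit:
  node1: runs — input2 -3->-8; result 8.
  node2: runs — node1 3->8; result -8.
  node3: runs — input2 -3->-8; input2 -3->-8; result -16.
  node4: runs — node3 -6->-16; node1 3->8; result 8.
  node5: runs — node4 3->8; node2 -3->-8; result 8.

New value of node5: 8.
Derived signals that run: node1, node2, node3, node4, node5 — 5 in total.
Values that change: input2, node1, node2, node3, node4, node5.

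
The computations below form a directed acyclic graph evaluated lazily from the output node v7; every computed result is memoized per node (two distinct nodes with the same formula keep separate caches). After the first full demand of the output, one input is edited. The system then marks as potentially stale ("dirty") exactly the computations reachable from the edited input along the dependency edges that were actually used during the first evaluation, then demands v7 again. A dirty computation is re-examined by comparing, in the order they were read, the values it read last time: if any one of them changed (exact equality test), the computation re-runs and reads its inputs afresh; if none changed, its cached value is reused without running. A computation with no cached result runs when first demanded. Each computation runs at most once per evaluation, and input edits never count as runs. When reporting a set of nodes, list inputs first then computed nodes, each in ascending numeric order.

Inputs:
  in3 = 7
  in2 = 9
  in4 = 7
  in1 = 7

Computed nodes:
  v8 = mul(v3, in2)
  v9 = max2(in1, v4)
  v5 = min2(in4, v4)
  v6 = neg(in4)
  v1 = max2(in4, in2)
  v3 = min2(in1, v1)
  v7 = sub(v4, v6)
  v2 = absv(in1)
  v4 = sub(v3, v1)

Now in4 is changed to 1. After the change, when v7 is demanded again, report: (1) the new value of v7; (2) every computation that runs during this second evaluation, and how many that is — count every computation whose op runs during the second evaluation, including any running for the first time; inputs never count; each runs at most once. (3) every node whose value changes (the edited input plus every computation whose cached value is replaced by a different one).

Demanding v7 again yields -1.
3 computations run: v1, v6, v7.
The nodes whose values change: in4, v6, v7.
Note where the cutoff bites: v3 is checked, finds nothing changed, and keeps its cache.

First demand of the output computes:
  v1 = max2(7, 9) = 9
  v3 = min2(7, 9) = 7
  v4 = sub(7, 9) = -2
  v6 = neg(7) = -7
  v7 = sub(-2, -7) = 5

After the edit, cleaning proceeds:
  v1: a read changed (in4 7->1) — executes, giving 9 — identical to its old value.
  v3: dirty, but its reads are unchanged (in1 unchanged, v1 unchanged); cached 7 stands.
  v4: dirty, but its reads are unchanged (v3 unchanged, v1 unchanged); cached -2 stands.
  v6: a read changed (in4 7->1) — executes, giving -1.
  v7: a read changed (v6 -7->-1) — executes, giving -1.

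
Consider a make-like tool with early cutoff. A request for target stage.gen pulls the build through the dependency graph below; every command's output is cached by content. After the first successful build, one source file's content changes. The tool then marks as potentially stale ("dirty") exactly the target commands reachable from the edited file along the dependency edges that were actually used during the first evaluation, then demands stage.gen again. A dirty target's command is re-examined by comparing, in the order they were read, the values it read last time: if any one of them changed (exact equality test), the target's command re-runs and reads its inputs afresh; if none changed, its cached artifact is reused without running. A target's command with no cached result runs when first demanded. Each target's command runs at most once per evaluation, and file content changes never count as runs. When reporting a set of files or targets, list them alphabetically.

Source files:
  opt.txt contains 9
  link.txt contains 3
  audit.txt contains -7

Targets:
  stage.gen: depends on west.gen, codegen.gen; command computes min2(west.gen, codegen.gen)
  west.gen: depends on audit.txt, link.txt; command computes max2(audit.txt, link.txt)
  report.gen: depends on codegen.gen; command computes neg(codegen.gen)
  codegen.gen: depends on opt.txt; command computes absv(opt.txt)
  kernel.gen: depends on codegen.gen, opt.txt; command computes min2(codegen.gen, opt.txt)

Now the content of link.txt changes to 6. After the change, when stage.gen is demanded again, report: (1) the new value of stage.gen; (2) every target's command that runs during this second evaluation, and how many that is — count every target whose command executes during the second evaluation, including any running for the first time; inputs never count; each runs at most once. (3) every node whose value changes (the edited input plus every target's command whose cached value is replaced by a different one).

Demanding stage.gen again yields 6.
2 target commands run: stage.gen, west.gen.
The nodes whose values change: link.txt, stage.gen, west.gen.

First demand of the output computes:
  codegen.gen = absv(9) = 9
  west.gen = max2(-7, 3) = 3
  stage.gen = min2(3, 9) = 3

After the edit, cleaning proceeds:
  west.gen: a read changed (link.txt 3->6) — executes, giving 6.
  stage.gen: a read changed (west.gen 3->6) — executes, giving 6.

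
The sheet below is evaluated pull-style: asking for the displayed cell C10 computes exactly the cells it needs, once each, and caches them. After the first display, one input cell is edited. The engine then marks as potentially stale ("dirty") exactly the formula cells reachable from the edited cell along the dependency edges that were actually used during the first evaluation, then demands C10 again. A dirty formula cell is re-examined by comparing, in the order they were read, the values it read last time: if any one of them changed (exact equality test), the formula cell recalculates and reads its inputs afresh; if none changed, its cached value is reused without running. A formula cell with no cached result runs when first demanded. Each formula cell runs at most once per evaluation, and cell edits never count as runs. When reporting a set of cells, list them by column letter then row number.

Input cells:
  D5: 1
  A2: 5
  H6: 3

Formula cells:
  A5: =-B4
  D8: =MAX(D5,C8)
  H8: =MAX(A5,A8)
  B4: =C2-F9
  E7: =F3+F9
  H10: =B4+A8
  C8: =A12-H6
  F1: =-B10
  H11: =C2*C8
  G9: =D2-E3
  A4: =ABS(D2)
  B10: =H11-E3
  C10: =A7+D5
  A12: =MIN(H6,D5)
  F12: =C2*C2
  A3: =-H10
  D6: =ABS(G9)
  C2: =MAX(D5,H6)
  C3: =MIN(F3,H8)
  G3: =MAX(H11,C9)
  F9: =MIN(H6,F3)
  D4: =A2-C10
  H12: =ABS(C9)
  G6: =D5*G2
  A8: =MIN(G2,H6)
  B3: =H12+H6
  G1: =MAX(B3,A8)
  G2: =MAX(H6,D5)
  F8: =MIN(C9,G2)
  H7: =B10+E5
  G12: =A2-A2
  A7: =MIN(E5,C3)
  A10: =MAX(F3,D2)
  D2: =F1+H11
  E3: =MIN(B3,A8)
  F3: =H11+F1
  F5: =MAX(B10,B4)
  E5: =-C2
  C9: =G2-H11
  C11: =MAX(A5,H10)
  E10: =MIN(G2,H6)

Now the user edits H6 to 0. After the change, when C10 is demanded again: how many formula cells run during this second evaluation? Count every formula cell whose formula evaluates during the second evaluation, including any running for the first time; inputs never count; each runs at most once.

21 formula cells run: A5, A7, A8, A12, B3, B4, B10, C2, C3, C8, C9, C10, E3, E5, F1, F3, F9, G2, H8, H11, H12.

First demand of the output computes:
  A12 = MIN(3, 1) = 1
  C2 = MAX(1, 3) = 3
  C8 = 1 - 3 = -2
  E5 = -(3) = -3
  G2 = MAX(3, 1) = 3
  A8 = MIN(3, 3) = 3
  H11 = 3 * -2 = -6
  C9 = 3 - -6 = 9
  H12 = ABS(9) = 9
  B3 = 9 + 3 = 12
  E3 = MIN(12, 3) = 3
  B10 = -6 - 3 = -9
  F1 = -(-9) = 9
  F3 = -6 + 9 = 3
  F9 = MIN(3, 3) = 3
  B4 = 3 - 3 = 0
  A5 = -(0) = 0
  H8 = MAX(0, 3) = 3
  C3 = MIN(3, 3) = 3
  A7 = MIN(-3, 3) = -3
  C10 = -3 + 1 = -2

After the edit, cleaning proceeds:
  A12: a read changed (H6 3->0) — executes, giving 0.
  C2: a read changed (H6 3->0) — executes, giving 1.
  C8: a read changed (A12 1->0; H6 3->0) — executes, giving 0.
  E5: a read changed (C2 3->1) — executes, giving -1.
  G2: a read changed (H6 3->0) — executes, giving 1.
  A8: a read changed (G2 3->1; H6 3->0) — executes, giving 0.
  H11: a read changed (C2 3->1; C8 -2->0) — executes, giving 0.
  C9: a read changed (G2 3->1; H11 -6->0) — executes, giving 1.
  H12: a read changed (C9 9->1) — executes, giving 1.
  B3: a read changed (H12 9->1; H6 3->0) — executes, giving 1.
  E3: a read changed (B3 12->1; A8 3->0) — executes, giving 0.
  B10: a read changed (H11 -6->0; E3 3->0) — executes, giving 0.
  F1: a read changed (B10 -9->0) — executes, giving 0.
  F3: a read changed (H11 -6->0; F1 9->0) — executes, giving 0.
  F9: a read changed (H6 3->0; F3 3->0) — executes, giving 0.
  B4: a read changed (C2 3->1; F9 3->0) — executes, giving 1.
  A5: a read changed (B4 0->1) — executes, giving -1.
  H8: a read changed (A5 0->-1; A8 3->0) — executes, giving 0.
  C3: a read changed (F3 3->0; H8 3->0) — executes, giving 0.
  A7: a read changed (E5 -3->-1; C3 3->0) — executes, giving -1.
  C10: a read changed (A7 -3->-1) — executes, giving 0.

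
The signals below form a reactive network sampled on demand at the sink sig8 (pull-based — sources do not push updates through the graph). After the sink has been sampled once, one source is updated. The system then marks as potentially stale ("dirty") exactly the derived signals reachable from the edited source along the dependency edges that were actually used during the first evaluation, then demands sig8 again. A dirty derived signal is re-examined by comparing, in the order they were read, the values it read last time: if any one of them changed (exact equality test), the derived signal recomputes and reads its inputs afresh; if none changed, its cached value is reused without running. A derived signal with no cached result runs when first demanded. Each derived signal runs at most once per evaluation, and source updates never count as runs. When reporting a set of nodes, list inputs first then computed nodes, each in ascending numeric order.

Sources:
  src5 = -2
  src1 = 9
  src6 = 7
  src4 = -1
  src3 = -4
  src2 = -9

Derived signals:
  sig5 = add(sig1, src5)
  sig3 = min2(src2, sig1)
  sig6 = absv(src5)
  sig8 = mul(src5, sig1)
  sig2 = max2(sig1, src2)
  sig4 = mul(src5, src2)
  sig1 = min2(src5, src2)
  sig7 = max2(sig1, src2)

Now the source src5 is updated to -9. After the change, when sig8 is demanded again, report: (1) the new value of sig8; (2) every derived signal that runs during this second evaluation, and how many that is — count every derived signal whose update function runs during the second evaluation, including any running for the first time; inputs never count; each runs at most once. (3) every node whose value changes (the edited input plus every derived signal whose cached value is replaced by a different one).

sig8 now evaluates to 81.
Run set: sig1, sig8 (2 run).
Changed values: src5, sig8.

Initial pass — values computed on the first demand:
  sig1 = min2(-2, -9) = -9
  sig8 = mul(-2, -9) = 18

Second demand — change propagation:
  sig1: re-runs because src5 -2->-9; new result -9 (unchanged).
  sig8: re-runs because src5 -2->-9; new result 81.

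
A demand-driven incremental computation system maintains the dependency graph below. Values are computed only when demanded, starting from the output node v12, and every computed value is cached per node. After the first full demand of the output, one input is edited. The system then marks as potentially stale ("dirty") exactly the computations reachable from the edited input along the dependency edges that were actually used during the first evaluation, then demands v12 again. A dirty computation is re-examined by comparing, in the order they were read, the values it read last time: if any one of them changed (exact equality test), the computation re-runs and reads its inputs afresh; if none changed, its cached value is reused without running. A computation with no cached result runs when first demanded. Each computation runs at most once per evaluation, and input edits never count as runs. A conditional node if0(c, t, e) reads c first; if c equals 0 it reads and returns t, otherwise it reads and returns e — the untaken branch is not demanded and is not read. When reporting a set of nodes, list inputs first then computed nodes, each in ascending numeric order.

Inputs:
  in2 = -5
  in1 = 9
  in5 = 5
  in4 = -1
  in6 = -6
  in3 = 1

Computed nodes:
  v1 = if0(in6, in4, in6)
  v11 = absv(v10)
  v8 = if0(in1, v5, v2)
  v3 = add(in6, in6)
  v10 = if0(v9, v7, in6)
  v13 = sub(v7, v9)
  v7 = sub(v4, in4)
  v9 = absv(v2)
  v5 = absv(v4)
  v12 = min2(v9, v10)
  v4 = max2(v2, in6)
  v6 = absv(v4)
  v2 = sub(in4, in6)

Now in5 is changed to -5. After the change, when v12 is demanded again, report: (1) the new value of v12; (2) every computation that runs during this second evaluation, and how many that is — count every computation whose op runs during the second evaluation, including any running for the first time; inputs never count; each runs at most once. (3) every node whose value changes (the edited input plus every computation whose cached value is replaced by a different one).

First evaluation (everything demanded from the output):
  v2 = sub(-1, -6) = 5
  v9 = absv(5) = 5
  v10 = if0(v9=5 -> else branch in6) = -6
  v12 = min2(5, -6) = -6

Propagation after the edit:
  in5 feeds no computation that the output demands — nothing is marked dirty and nothing runs.

Key observation: in5 is never demanded by the output, so the edit triggers no recomputation at all.

New value of v12: -6.
Computations that run: none — 0 in total.
Values that change: in5.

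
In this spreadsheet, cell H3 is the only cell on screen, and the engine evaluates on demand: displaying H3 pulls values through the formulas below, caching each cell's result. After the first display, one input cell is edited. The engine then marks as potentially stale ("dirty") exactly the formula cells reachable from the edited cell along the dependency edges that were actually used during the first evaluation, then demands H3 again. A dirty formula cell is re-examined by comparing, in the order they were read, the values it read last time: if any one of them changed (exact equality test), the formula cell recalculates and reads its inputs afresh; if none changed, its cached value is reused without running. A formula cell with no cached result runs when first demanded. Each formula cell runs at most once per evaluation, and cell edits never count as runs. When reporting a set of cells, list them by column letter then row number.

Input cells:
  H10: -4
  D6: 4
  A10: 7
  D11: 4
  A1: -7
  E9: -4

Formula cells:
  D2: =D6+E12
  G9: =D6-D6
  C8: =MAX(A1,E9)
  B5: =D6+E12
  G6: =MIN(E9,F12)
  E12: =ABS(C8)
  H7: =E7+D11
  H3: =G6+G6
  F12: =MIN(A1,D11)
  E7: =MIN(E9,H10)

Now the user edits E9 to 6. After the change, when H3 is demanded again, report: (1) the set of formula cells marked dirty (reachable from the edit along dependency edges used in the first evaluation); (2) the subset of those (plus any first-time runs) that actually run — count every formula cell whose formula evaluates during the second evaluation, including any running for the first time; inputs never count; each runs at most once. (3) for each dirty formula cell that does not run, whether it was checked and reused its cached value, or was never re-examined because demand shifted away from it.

Dirty set: G6, H3.
Run set: G6 (1 run).
Re-examined without running (cache reused): H3.
The important point: G6 recomputes to an identical value, and the output ends up unchanged.

Initial pass — values computed on the first demand:
  F12 = MIN(-7, 4) = -7
  G6 = MIN(-4, -7) = -7
  H3 = -7 + -7 = -14

Second demand — change propagation:
  G6: re-runs because E9 -4->6; new result -7 (unchanged).
  H3: re-examined; everything it read last time is the same (G6 unchanged, G6 unchanged) — cache -14 kept, no run.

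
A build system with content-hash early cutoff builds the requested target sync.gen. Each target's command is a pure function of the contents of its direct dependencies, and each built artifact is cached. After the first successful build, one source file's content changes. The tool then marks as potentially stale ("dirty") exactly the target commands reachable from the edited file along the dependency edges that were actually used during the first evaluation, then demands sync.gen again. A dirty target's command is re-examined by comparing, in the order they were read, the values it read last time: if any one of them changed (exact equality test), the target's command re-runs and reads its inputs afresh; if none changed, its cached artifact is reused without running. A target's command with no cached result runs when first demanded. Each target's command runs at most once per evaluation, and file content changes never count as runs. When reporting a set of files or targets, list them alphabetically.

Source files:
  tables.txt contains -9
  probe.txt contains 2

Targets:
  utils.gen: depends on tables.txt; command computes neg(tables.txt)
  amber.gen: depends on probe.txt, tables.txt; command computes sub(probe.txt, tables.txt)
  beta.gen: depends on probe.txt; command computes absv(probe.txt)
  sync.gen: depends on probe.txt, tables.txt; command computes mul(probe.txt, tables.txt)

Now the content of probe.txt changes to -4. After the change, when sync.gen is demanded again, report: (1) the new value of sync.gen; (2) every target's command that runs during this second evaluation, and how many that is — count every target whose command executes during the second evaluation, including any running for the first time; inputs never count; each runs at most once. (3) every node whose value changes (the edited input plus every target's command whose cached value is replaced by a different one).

New value of sync.gen: 36.
Target commands that run: sync.gen — 1 in total.
Values that change: probe.txt, sync.gen.

First evaluation (everything demanded from the output):
  sync.gen = mul(2, -9) = -18

Propagation after the edit:
  sync.gen: runs — probe.txt 2->-4; result 36.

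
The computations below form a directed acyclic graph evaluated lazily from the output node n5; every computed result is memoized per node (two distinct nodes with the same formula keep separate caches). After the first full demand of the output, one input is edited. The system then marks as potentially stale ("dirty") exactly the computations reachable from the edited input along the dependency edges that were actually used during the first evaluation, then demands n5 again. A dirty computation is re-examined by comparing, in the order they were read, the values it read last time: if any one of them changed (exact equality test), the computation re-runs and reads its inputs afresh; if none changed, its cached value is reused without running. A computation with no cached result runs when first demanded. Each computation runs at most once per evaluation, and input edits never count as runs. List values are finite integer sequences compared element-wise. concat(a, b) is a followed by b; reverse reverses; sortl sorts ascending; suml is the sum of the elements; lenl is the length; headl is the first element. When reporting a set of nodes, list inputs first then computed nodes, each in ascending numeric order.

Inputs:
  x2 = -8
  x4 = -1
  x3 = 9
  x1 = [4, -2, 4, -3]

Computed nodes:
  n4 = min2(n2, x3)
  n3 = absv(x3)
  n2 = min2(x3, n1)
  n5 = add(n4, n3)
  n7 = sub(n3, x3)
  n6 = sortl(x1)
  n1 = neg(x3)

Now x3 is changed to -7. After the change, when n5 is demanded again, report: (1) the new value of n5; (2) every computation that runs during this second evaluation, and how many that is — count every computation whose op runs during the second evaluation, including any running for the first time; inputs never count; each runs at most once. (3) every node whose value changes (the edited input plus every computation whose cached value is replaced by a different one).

Demanding n5 again yields 0.
5 computations run: n1, n2, n3, n4, n5.
The nodes whose values change: x3, n1, n2, n3, n4.

First demand of the output computes:
  n1 = neg(9) = -9
  n2 = min2(9, -9) = -9
  n3 = absv(9) = 9
  n4 = min2(-9, 9) = -9
  n5 = add(-9, 9) = 0

After the edit, cleaning proceeds:
  n1: a read changed (x3 9->-7) — executes, giving 7.
  n2: a read changed (x3 9->-7; n1 -9->7) — executes, giving -7.
  n3: a read changed (x3 9->-7) — executes, giving 7.
  n4: a read changed (n2 -9->-7; x3 9->-7) — executes, giving -7.
  n5: a read changed (n4 -9->-7; n3 9->7) — executes, giving 0 — identical to its old value.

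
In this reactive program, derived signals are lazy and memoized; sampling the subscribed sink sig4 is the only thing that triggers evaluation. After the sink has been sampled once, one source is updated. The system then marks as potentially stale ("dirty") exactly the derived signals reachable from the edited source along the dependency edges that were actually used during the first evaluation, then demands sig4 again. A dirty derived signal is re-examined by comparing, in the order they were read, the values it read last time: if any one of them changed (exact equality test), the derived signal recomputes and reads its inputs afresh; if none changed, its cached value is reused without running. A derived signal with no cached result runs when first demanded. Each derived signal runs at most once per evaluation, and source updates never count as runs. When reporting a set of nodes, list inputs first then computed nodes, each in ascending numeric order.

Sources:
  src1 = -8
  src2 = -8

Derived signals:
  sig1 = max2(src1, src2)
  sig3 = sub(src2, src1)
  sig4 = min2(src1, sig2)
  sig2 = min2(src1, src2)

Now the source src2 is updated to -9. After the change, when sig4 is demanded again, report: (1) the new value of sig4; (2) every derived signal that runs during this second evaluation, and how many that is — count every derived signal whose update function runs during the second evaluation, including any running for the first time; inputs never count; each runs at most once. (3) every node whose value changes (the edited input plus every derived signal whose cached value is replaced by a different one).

First demand of the output computes:
  sig2 = min2(-8, -8) = -8
  sig4 = min2(-8, -8) = -8

After the edit, cleaning proceeds:
  sig2: a read changed (src2 -8->-9) — executes, giving -9.
  sig4: a read changed (sig2 -8->-9) — executes, giving -9.

Demanding sig4 again yields -9.
2 derived signals run: sig2, sig4.
The nodes whose values change: src2, sig2, sig4.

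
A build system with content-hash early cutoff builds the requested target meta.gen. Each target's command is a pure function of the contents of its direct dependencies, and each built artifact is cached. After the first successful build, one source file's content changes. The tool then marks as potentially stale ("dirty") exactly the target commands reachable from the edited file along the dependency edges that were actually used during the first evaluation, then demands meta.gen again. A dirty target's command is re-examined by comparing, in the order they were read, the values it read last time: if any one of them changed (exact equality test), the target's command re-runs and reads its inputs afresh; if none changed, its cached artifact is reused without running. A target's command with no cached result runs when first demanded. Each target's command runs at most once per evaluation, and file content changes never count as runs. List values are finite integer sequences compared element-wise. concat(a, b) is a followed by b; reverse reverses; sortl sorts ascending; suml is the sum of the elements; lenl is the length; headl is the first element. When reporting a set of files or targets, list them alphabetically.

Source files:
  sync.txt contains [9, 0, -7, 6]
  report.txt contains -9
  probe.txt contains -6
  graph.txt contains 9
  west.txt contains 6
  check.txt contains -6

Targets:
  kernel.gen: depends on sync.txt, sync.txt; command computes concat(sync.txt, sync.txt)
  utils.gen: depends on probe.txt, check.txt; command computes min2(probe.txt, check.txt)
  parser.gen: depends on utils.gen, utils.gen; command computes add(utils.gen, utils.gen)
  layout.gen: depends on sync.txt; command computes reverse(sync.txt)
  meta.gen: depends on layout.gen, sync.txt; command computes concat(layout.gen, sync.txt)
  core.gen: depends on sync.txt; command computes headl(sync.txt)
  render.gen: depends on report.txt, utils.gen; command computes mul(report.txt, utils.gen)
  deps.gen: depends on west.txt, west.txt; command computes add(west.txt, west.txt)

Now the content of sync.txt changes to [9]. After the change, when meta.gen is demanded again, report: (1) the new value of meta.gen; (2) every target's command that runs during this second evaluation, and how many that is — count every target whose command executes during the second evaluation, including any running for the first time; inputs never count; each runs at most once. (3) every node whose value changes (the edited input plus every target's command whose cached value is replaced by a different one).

New value of meta.gen: [9, 9].
Target commands that run: layout.gen, meta.gen — 2 in total.
Values that change: layout.gen, meta.gen, sync.txt.

First evaluation (everything demanded from the output):
  layout.gen = reverse([9, 0, -7, 6]) = [6, -7, 0, 9]
  meta.gen = concat([6, -7, 0, 9], [9, 0, -7, 6]) = [6, -7, 0, 9, 9, 0, -7, 6]

Propagation after the edit:
  layout.gen: runs — sync.txt [9, 0, -7, 6]->[9]; result [9].
  meta.gen: runs — layout.gen [6, -7, 0, 9]->[9]; sync.txt [9, 0, -7, 6]->[9]; result [9, 9].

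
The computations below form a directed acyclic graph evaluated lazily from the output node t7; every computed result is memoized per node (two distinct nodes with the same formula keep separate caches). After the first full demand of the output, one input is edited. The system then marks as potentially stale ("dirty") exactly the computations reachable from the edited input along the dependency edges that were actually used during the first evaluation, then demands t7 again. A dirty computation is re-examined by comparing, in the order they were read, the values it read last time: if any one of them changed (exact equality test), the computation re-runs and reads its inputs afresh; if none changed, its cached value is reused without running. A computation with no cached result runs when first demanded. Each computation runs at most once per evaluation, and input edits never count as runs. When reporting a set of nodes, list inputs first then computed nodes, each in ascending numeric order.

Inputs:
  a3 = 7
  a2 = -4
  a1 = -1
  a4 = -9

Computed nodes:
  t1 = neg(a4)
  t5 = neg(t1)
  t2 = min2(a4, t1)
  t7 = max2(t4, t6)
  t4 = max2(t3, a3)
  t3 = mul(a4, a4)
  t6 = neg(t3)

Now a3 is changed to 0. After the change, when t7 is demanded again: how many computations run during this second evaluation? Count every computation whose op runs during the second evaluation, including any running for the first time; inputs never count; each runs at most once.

First demand of the output computes:
  t3 = mul(-9, -9) = 81
  t4 = max2(81, 7) = 81
  t6 = neg(81) = -81
  t7 = max2(81, -81) = 81

After the edit, cleaning proceeds:
  t4: a read changed (a3 7->0) — executes, giving 81 — identical to its old value.
  t7: dirty, but its reads are unchanged (t4 unchanged, t6 unchanged); cached 81 stands.

Note the absorption at t4: it re-runs yet its value is the same, leaving the output's value untouched.

1 computations run: t4.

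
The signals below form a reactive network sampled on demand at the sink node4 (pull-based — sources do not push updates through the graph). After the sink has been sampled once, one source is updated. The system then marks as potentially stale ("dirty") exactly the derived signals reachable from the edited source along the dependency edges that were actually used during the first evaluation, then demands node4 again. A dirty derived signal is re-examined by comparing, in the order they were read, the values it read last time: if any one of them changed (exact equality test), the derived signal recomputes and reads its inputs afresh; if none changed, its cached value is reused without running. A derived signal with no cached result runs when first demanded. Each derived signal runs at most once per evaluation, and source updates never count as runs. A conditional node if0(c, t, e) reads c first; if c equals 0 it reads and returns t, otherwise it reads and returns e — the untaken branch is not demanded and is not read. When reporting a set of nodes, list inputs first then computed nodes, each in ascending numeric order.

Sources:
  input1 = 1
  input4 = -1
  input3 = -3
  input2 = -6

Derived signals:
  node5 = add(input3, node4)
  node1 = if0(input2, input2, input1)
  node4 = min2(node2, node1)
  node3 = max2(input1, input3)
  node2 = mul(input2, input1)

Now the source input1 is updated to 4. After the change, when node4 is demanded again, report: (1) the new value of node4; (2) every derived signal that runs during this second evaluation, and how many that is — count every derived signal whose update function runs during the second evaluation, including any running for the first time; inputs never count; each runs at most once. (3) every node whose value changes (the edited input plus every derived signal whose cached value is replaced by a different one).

node4 now evaluates to -24.
Run set: node1, node2, node4 (3 run).
Changed values: input1, node1, node2, node4.

Initial pass — values computed on the first demand:
  node1 = if0(input2=-6 -> else branch input1) = 1
  node2 = mul(-6, 1) = -6
  node4 = min2(-6, 1) = -6

Second demand — change propagation:
  node1: re-runs because input1 1->4; new result 4.
  node2: re-runs because input1 1->4; new result -24.
  node4: re-runs because node2 -6->-24; node1 1->4; new result -24.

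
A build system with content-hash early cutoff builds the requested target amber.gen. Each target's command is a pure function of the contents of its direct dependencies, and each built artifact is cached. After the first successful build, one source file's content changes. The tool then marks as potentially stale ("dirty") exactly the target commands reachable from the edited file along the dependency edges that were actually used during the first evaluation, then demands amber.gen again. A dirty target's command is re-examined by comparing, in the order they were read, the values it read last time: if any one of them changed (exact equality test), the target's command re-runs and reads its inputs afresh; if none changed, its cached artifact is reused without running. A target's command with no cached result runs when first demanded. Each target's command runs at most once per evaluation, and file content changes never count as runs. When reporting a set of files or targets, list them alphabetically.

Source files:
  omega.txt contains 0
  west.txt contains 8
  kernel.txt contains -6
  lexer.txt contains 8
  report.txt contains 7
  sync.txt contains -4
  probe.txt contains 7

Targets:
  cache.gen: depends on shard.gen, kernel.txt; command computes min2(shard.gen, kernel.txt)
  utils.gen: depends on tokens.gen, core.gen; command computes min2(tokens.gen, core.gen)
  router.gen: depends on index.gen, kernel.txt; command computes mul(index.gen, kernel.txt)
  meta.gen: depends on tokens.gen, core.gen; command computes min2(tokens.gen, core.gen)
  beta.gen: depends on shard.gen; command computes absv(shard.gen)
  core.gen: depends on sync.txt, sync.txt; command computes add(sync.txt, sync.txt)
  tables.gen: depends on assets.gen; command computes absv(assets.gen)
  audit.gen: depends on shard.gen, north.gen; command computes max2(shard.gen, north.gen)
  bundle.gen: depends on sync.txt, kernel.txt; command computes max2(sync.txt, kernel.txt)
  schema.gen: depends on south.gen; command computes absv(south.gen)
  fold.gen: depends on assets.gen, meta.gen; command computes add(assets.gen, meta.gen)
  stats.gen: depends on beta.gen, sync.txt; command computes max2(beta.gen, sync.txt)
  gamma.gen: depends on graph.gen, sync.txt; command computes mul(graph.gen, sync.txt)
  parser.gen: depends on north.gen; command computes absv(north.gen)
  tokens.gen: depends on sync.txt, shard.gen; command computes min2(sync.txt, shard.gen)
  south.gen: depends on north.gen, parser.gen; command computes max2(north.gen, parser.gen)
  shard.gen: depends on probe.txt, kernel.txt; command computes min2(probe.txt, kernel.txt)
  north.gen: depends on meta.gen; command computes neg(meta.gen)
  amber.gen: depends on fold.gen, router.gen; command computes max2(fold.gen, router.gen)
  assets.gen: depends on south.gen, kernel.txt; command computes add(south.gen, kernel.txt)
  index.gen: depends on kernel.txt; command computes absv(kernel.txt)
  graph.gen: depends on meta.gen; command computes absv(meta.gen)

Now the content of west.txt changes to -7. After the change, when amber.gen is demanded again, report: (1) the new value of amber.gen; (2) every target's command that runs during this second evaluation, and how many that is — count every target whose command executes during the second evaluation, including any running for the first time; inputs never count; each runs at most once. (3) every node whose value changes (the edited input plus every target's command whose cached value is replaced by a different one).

New value of amber.gen: -6.
Target commands that run: none — 0 in total.
Values that change: west.txt.
Key observation: west.txt is never demanded by the output, so the edit triggers no recomputation at all.

First evaluation (everything demanded from the output):
  core.gen = add(-4, -4) = -8
  index.gen = absv(-6) = 6
  router.gen = mul(6, -6) = -36
  shard.gen = min2(7, -6) = -6
  tokens.gen = min2(-4, -6) = -6
  meta.gen = min2(-6, -8) = -8
  north.gen = neg(-8) = 8
  parser.gen = absv(8) = 8
  south.gen = max2(8, 8) = 8
  assets.gen = add(8, -6) = 2
  fold.gen = add(2, -8) = -6
  amber.gen = max2(-6, -36) = -6

Propagation after the edit:
  west.txt feeds no computation that the output demands — nothing is marked dirty and nothing runs.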